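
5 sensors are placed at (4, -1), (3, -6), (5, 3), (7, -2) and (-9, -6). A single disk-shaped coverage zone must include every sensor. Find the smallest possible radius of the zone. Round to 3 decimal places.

8.399

The minimum enclosing circle of a finite set is fixed by two of the points (as a diameter) or three (as a circumcircle).
The minimum enclosing circle is determined by three boundary points: (5, 3), (7, -2), (-9, -6).
Their circumcentre is (-61/44, -27/11) with r² = 136561/1936.
The farthest remaining point (3, -6) is at distance² 61585/1936 ≤ 136561/1936.
r = √(136561/1936) ≈ 8.399.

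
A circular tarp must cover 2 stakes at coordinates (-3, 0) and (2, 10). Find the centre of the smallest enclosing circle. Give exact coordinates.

(-0.5, 5)

The smallest circle enclosing two points has them as diameter endpoints.
Centre = midpoint = (-0.5, 5); r² = |(-3, 0)−(2, 10)|²/4 = 125/4 = 31.25.
Centre = (-0.5, 5).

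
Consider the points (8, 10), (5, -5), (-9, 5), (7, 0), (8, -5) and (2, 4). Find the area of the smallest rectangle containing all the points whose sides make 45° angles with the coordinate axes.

In coordinates u = x + y, v = x − y the rectangle is axis-aligned; the map (x,y)→(u,v) scales areas by 2.
u-values: 18, 0, -4, 7, 3, 6; range = 18 − (-4) = 22.
v-values: -2, 10, -14, 7, 13, -2; range = 13 − (-14) = 27.
Area = (22 × 27) / 2 = 297.

297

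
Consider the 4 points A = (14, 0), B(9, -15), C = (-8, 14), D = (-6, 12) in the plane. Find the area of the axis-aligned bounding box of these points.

638

x ranges over [-8, 14], width 22.
y ranges over [-15, 14], height 29.
Area = 22 × 29 = 638.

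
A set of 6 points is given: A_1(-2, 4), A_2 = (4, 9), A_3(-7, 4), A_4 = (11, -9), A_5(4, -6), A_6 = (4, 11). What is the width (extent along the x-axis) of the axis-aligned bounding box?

18

max x = 11, min x = -7, so width = 18.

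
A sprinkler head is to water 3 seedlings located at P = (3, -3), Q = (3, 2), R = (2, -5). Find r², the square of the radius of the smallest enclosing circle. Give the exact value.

12.5

Side lengths²: PQ² = 25, PR² = 5, QR² = 50.
Since QR² = 50 ≥ 25 + 5 = 30, the angle opposite QR is not acute, so the smallest enclosing circle has QR as diameter.
Centre = midpoint of QR = (2.5, -1.5), r² = 50/4 = 12.5.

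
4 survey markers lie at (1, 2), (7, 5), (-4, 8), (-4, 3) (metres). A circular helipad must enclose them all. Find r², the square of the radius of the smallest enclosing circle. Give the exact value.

The minimum enclosing circle of a finite set is fixed by two of the points (as a diameter) or three (as a circumcircle).
The minimum enclosing circle is determined by three boundary points: (7, 5), (-4, 8), (-4, 3).
Their circumcentre is (27/22, 5.5) with r² = 8125/242.
The farthest remaining point (1, 2) is at distance² 2977/242 ≤ 8125/242.

8125/242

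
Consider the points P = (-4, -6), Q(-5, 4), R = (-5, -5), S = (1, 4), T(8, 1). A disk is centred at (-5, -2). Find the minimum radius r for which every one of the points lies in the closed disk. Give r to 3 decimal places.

13.342

The required radius is the distance from (-5, -2) to the farthest point.
Squared distances: 17, 36, 9, 72, 178.
Maximum is 178, attained at T.
r = √178 ≈ 13.342.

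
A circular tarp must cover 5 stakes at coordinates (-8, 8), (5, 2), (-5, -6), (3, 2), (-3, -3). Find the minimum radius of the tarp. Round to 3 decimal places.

8.004

By Welzl's lemma the MEC is supported by two points (diametrically opposite) or three points (on a circumcircle).
The minimum enclosing circle is determined by three boundary points: (-8, 8), (5, 2), (-5, -6).
Their circumcentre is (-3, 1.75) with r² = 64.0625.
The farthest remaining point (3, 2) is at distance² 36.0625 ≤ 64.0625.
r = √(64.0625) ≈ 8.004.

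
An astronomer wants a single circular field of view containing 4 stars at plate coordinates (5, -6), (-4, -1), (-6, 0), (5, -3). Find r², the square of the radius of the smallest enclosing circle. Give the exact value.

39.25

A smallest enclosing disk is always determined by at most three of the input points on its boundary.
The farthest pair is (5, -6)–(-6, 0) with squared distance 157. The circle on this segment as diameter has centre (-0.5, -3) and r² = 157/4 = 39.25.
Check (-4, -1): distance² to centre = 16.25 ≤ 39.25, so it lies inside.
All remaining points lie in this disk, and no smaller disk contains both endpoints, so this is the minimum enclosing circle.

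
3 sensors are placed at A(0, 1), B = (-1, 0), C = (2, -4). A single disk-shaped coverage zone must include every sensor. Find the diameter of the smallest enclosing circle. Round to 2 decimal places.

5.39

Side lengths²: AB² = 2, AC² = 29, BC² = 25.
Since AC² = 29 ≥ 25 + 2 = 27, the angle opposite AC is not acute, so the smallest enclosing circle has AC as diameter.
Centre = midpoint of AC = (1, -1.5), r² = 29/4 = 7.25.
Diameter = 2r = 2√(7.25) ≈ 5.39.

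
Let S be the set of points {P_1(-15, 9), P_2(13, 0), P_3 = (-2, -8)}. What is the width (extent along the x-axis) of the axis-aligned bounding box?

28

max x = 13, min x = -15, so width = 28.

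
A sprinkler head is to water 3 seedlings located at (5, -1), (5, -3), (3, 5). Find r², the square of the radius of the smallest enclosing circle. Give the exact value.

17

Call the three points A, B, C in the order given.
Side lengths²: AB² = 4, AC² = 40, BC² = 68.
Since BC² = 68 ≥ 40 + 4 = 44, the angle opposite BC is not acute, so the smallest enclosing circle has BC as diameter.
Centre = midpoint of BC = (4, 1), r² = 68/4 = 17.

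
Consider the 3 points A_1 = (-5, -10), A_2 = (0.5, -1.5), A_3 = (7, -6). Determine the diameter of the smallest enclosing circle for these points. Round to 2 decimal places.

12.66

Side lengths²: A_1A_2² = 102.5, A_1A_3² = 160, A_2A_3² = 62.5.
Since A_1A_3² = 160 < 102.5 + 62.5 = 165, the triangle is acute, so the smallest enclosing circle is the circumcircle.
Circumcentre = (0.9375, -7.8125), r² = 40.0390625.
Diameter = 2r = 2√(40.0390625) ≈ 12.66.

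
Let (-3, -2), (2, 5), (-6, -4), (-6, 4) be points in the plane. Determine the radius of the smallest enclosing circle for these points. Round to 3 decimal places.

6.021

The farthest pair is (2, 5)–(-6, -4) with squared distance 145. The circle on this segment as diameter has centre (-2, 0.5) and r² = 145/4 = 36.25.
Check (-3, -2): distance² to centre = 7.25 ≤ 36.25, so it lies inside.
All remaining points lie in this disk, and no smaller disk contains both endpoints, so this is the minimum enclosing circle.
r = √(36.25) ≈ 6.021.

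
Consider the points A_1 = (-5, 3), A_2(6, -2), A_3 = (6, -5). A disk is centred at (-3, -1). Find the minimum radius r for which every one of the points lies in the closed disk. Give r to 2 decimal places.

The required radius is the distance from (-3, -1) to the farthest point.
Squared distances: 20, 82, 97.
Maximum is 97, attained at A_3.
r = √97 ≈ 9.85.

9.85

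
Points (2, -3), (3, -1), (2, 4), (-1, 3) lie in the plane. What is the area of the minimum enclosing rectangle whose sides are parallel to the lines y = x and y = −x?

31.5

In coordinates u = x + y, v = x − y the rectangle is axis-aligned; the map (x,y)→(u,v) scales areas by 2.
u-values: -1, 2, 6, 2; range = 6 − (-1) = 7.
v-values: 5, 4, -2, -4; range = 5 − (-4) = 9.
Area = (7 × 9) / 2 = 31.5.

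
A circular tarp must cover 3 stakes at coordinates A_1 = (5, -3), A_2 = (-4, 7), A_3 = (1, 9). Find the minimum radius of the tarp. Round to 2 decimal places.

6.74

Side lengths²: A_1A_2² = 181, A_1A_3² = 160, A_2A_3² = 29.
Since A_1A_2² = 181 < 160 + 29 = 189, the triangle is acute, so the smallest enclosing circle is the circumcircle.
Circumcentre = (27/34, 77/34), r² = 26245/578.
r = √(26245/578) ≈ 6.74.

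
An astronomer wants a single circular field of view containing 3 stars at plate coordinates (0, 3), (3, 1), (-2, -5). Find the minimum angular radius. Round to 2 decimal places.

4.15

Call the three points A, B, C in the order given.
Side lengths²: AB² = 13, AC² = 68, BC² = 61.
Since AC² = 68 < 61 + 13 = 74, the triangle is acute, so the smallest enclosing circle is the circumcircle.
Circumcentre = (-4/7, -31/28), r² = 13481/784.
r = √(13481/784) ≈ 4.15.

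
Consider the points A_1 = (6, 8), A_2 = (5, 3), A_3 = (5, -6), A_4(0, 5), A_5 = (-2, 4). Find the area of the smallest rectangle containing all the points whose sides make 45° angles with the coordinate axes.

127.5

In coordinates u = x + y, v = x − y the rectangle is axis-aligned; the map (x,y)→(u,v) scales areas by 2.
u-values: 14, 8, -1, 5, 2; range = 14 − (-1) = 15.
v-values: -2, 2, 11, -5, -6; range = 11 − (-6) = 17.
Area = (15 × 17) / 2 = 127.5.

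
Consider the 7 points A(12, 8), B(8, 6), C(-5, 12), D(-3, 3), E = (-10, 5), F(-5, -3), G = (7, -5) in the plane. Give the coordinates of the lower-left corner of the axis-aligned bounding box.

x-range [-10, 12], y-range [-5, 12].
The lower-left corner is (-10, -5).

(-10, -5)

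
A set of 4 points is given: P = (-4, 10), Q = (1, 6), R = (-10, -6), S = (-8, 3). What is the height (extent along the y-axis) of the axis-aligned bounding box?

16

max y = 10, min y = -6, so height = 16.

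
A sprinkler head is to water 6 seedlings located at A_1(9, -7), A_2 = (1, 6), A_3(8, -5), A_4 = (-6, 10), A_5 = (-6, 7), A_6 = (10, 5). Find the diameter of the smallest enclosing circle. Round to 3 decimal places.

The minimum enclosing circle of a finite set is fixed by two of the points (as a diameter) or three (as a circumcircle).
The farthest pair is A_1–A_4 with squared distance 514. The circle on this segment as diameter has centre (1.5, 1.5) and r² = 514/4 = 128.5.
Check A_2: distance² to centre = 20.5 ≤ 128.5, so it lies inside.
All remaining points lie in this disk, and no smaller disk contains both endpoints, so this is the minimum enclosing circle.
Diameter = 2r = 2√(128.5) ≈ 22.672.

22.672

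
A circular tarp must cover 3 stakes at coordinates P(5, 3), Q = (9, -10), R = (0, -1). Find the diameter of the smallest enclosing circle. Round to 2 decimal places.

13.69

Side lengths²: PQ² = 185, PR² = 41, QR² = 162.
Since PQ² = 185 < 162 + 41 = 203, the triangle is acute, so the smallest enclosing circle is the circumcircle.
Circumcentre = (113/18, -67/18), r² = 7585/162.
Diameter = 2r = 2√(7585/162) ≈ 13.69.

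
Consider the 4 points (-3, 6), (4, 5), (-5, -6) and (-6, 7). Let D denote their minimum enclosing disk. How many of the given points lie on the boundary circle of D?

3

The minimum enclosing circle of a finite set is fixed by two of the points (as a diameter) or three (as a circumcircle).
The minimum enclosing circle is determined by three boundary points: (4, 5), (-5, -6), (-6, 7).
Their circumcentre is (-2.046875, 0.765625) with r² = 54.4946289062.
The farthest remaining point (-3, 6) is at distance² 28.3071289062 ≤ 54.4946289062.
The points at distance exactly r from the centre are (4, 5), (-5, -6), (-6, 7) — 3 points.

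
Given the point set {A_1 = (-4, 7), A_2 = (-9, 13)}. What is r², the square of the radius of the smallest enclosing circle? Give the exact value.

15.25

The smallest circle enclosing two points has them as diameter endpoints.
Centre = midpoint = (-6.5, 10); r² = |A_1A_2|²/4 = 61/4 = 15.25.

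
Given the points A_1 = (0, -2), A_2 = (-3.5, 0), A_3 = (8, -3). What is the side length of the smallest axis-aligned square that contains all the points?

The bounding box has width 11.5 and height 3.
An axis-aligned square enclosing the set must have side ≥ max(width, height).
So the minimum side is max(11.5, 3) = 11.5.

11.5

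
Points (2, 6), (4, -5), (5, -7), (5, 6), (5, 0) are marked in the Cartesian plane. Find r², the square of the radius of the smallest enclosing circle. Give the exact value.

44.5

The minimum enclosing circle of a finite set is fixed by two of the points (as a diameter) or three (as a circumcircle).
The farthest pair is (2, 6)–(5, -7) with squared distance 178. The circle on this segment as diameter has centre (3.5, -0.5) and r² = 178/4 = 44.5.
Check (4, -5): distance² to centre = 20.5 ≤ 44.5, so it lies inside.
All remaining points lie in this disk, and no smaller disk contains both endpoints, so this is the minimum enclosing circle.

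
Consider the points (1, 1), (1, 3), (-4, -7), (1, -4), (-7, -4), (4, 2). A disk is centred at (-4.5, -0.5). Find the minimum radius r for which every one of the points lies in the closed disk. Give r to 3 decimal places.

The required radius is the distance from (-4.5, -0.5) to the farthest point.
Squared distances: 32.5, 42.5, 42.5, 42.5, 18.5, 78.5.
Maximum is 78.5, attained at (4, 2).
r = √(78.5) ≈ 8.860.

8.860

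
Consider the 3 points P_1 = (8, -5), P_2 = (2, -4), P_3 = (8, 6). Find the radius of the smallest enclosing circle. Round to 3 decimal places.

5.911

Side lengths²: P_1P_2² = 37, P_1P_3² = 121, P_2P_3² = 136.
Since P_2P_3² = 136 < 121 + 37 = 158, the triangle is acute, so the smallest enclosing circle is the circumcircle.
Circumcentre = (35/6, 0.5), r² = 629/18.
r = √(629/18) ≈ 5.911.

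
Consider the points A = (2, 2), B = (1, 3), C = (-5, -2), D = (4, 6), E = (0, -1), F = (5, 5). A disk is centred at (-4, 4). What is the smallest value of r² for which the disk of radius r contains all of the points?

The required radius is the distance from (-4, 4) to the farthest point.
Squared distances: 40, 26, 37, 68, 41, 82.
Maximum is 82, attained at F.

82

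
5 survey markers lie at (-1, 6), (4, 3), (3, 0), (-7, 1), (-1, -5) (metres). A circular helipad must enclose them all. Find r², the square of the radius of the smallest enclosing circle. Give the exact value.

A smallest enclosing disk is always determined by at most three of the input points on its boundary.
The minimum enclosing circle is determined by three boundary points: (4, 3), (-7, 1), (-1, -5).
Their circumcentre is (-33/26, 19/26) with r² = 11125/338.
The farthest remaining point (-1, 6) is at distance² 9409/338 ≤ 11125/338.

11125/338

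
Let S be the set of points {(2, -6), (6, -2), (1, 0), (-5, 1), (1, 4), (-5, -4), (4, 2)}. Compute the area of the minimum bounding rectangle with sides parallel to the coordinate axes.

110

x ranges over [-5, 6], width 11.
y ranges over [-6, 4], height 10.
Area = 11 × 10 = 110.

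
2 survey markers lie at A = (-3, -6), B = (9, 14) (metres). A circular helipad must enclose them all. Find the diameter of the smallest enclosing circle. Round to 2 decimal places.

23.32

The smallest circle enclosing two points has them as diameter endpoints.
Centre = midpoint = (3, 4); r² = |AB|²/4 = 544/4 = 136.
Diameter = 2r = 2√136 ≈ 23.32.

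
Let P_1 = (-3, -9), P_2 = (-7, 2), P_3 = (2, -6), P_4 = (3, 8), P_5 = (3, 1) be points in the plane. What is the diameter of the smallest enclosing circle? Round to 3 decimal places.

The minimum enclosing circle of a finite set is fixed by two of the points (as a diameter) or three (as a circumcircle).
The farthest pair is P_1–P_4 with squared distance 325. The circle on this segment as diameter has centre (0, -0.5) and r² = 325/4 = 81.25.
Check P_2: distance² to centre = 55.25 ≤ 81.25, so it lies inside.
All remaining points lie in this disk, and no smaller disk contains both endpoints, so this is the minimum enclosing circle.
Diameter = 2r = 2√(81.25) ≈ 18.028.

18.028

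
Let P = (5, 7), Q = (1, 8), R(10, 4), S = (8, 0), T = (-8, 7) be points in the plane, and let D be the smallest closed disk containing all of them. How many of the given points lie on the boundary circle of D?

A smallest enclosing disk is always determined by at most three of the input points on its boundary.
The farthest pair is R–T with squared distance 333. The circle on this segment as diameter has centre (1, 5.5) and r² = 333/4 = 83.25.
Check P: distance² to centre = 18.25 ≤ 83.25, so it lies inside.
All remaining points lie in this disk, and no smaller disk contains both endpoints, so this is the minimum enclosing circle.
The points at distance exactly r from the centre are R, T — 2 points.

2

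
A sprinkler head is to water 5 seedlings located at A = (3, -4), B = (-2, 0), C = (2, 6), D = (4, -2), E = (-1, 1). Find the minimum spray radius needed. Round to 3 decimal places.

5.025

The minimum enclosing circle of a finite set is fixed by two of the points (as a diameter) or three (as a circumcircle).
The farthest pair is A–C with squared distance 101. The circle on this segment as diameter has centre (2.5, 1) and r² = 101/4 = 25.25.
Check B: distance² to centre = 21.25 ≤ 25.25, so it lies inside.
All remaining points lie in this disk, and no smaller disk contains both endpoints, so this is the minimum enclosing circle.
r = √(25.25) ≈ 5.025.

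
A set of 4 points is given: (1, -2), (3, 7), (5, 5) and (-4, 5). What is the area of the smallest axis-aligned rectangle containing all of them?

x ranges over [-4, 5], width 9.
y ranges over [-2, 7], height 9.
Area = 9 × 9 = 81.

81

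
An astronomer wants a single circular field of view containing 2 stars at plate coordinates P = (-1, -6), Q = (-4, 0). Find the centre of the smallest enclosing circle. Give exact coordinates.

The smallest circle enclosing two points has them as diameter endpoints.
Centre = midpoint = (-2.5, -3); r² = |PQ|²/4 = 45/4 = 11.25.
Centre = (-2.5, -3).

(-2.5, -3)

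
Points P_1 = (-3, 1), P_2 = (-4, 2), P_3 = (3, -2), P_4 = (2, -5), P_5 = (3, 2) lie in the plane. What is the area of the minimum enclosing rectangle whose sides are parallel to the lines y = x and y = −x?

52

In coordinates u = x + y, v = x − y the rectangle is axis-aligned; the map (x,y)→(u,v) scales areas by 2.
u-values: -2, -2, 1, -3, 5; range = 5 − (-3) = 8.
v-values: -4, -6, 5, 7, 1; range = 7 − (-6) = 13.
Area = (8 × 13) / 2 = 52.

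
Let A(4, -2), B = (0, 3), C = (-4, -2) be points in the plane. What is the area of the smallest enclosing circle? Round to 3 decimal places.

Side lengths²: AB² = 41, AC² = 64, BC² = 41.
Since AC² = 64 < 41 + 41 = 82, the triangle is acute, so the smallest enclosing circle is the circumcircle.
Circumcentre = (0, -1.1), r² = 16.81.
Area = π·r² = π·16.81 ≈ 52.810.

52.810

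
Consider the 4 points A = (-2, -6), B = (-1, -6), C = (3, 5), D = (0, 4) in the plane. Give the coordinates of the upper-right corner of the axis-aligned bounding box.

x-range [-2, 3], y-range [-6, 5].
The upper-right corner is (3, 5).

(3, 5)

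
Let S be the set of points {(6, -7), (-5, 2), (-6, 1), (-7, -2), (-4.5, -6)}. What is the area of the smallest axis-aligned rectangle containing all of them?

117

x ranges over [-7, 6], width 13.
y ranges over [-7, 2], height 9.
Area = 13 × 9 = 117.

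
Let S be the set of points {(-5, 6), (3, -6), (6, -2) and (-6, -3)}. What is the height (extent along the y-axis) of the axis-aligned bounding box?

max y = 6, min y = -6, so height = 12.

12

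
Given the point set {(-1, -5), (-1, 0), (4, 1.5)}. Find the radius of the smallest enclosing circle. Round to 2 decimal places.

4.10

Call the three points A, B, C in the order given.
Side lengths²: AB² = 25, AC² = 67.25, BC² = 27.25.
Since AC² = 67.25 ≥ 27.25 + 25 = 52.25, the angle opposite AC is not acute, so the smallest enclosing circle has AC as diameter.
Centre = midpoint of AC = (1.5, -1.75), r² = 67.25/4 = 16.8125.
r = √(16.8125) ≈ 4.10.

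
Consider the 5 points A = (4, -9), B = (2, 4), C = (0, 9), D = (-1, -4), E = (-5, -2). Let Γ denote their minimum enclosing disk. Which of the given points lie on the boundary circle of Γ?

A smallest enclosing disk is always determined by at most three of the input points on its boundary.
The farthest pair is A–C with squared distance 340. The circle on this segment as diameter has centre (2, 0) and r² = 340/4 = 85.
Check B: distance² to centre = 16 ≤ 85, so it lies inside.
All remaining points lie in this disk, and no smaller disk contains both endpoints, so this is the minimum enclosing circle.
The points at distance exactly r from the centre are A, C — 2 points.

A, C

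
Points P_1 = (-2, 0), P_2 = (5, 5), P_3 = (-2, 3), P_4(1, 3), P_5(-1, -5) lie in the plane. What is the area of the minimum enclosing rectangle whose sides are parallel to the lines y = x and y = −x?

In coordinates u = x + y, v = x − y the rectangle is axis-aligned; the map (x,y)→(u,v) scales areas by 2.
u-values: -2, 10, 1, 4, -6; range = 10 − (-6) = 16.
v-values: -2, 0, -5, -2, 4; range = 4 − (-5) = 9.
Area = (16 × 9) / 2 = 72.

72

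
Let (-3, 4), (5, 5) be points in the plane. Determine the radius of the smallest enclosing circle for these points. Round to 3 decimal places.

4.031

The smallest circle enclosing two points has them as diameter endpoints.
Centre = midpoint = (1, 4.5); r² = |(-3, 4)−(5, 5)|²/4 = 65/4 = 16.25.
r = √(16.25) ≈ 4.031.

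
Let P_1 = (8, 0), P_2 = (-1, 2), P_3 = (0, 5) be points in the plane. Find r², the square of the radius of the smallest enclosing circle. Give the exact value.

37825/1682

Side lengths²: P_1P_2² = 85, P_1P_3² = 89, P_2P_3² = 10.
Since P_1P_3² = 89 < 85 + 10 = 95, the triangle is acute, so the smallest enclosing circle is the circumcircle.
Circumcentre = (217/58, 121/58), r² = 37825/1682.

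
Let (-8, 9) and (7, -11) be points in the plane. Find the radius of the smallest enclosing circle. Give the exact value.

The smallest circle enclosing two points has them as diameter endpoints.
Centre = midpoint = (-0.5, -1); r² = |(-8, 9)−(7, -11)|²/4 = 625/4 = 156.25.
r = √(156.25) = 12.5.

12.5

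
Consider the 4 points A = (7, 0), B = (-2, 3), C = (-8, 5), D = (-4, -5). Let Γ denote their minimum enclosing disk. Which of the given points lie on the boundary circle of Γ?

A, C, D

The minimum enclosing circle is determined by three boundary points: A, C, D.
Their circumcentre is (-8/13, 28/13) with r² = 10585/169.
The farthest remaining point B is at distance² 445/169 ≤ 10585/169.
The points at distance exactly r from the centre are A, C, D — 3 points.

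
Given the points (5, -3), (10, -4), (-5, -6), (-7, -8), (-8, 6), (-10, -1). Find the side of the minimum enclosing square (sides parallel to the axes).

The bounding box has width 20 and height 14.
An axis-aligned square enclosing the set must have side ≥ max(width, height).
So the minimum side is max(20, 14) = 20.

20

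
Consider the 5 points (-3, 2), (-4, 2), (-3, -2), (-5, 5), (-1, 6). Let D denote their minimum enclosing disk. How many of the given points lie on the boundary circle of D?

3

A smallest enclosing disk is always determined by at most three of the input points on its boundary.
The minimum enclosing circle is determined by three boundary points: (-3, -2), (-5, 5), (-1, 6).
Their circumcentre is (-32/15, 61/30) with r² = 15317/900.
The farthest remaining point (-4, 2) is at distance² 3137/900 ≤ 15317/900.
The points at distance exactly r from the centre are (-3, -2), (-5, 5), (-1, 6) — 3 points.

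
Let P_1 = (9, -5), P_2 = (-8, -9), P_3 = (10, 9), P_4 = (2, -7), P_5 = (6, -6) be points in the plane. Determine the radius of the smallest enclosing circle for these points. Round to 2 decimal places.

A smallest enclosing disk is always determined by at most three of the input points on its boundary.
The farthest pair is P_2–P_3 with squared distance 648. The circle on this segment as diameter has centre (1, 0) and r² = 648/4 = 162.
Check P_1: distance² to centre = 89 ≤ 162, so it lies inside.
All remaining points lie in this disk, and no smaller disk contains both endpoints, so this is the minimum enclosing circle.
r = √162 ≈ 12.73.

12.73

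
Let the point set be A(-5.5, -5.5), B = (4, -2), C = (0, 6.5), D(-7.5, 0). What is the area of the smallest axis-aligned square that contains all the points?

The bounding box has width 11.5 and height 12.
An axis-aligned square enclosing the set must have side ≥ max(width, height).
So the minimum side is max(11.5, 12) = 12.
Area = 12² = 144.

144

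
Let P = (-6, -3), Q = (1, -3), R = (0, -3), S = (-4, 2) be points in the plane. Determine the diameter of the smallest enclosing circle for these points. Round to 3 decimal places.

7.616

The minimum enclosing circle is determined by three boundary points: P, Q, S.
Their circumcentre is (-2.5, -1.5) with r² = 14.5.
The farthest remaining point R is at distance² 8.5 ≤ 14.5.
Diameter = 2r = 2√(14.5) ≈ 7.616.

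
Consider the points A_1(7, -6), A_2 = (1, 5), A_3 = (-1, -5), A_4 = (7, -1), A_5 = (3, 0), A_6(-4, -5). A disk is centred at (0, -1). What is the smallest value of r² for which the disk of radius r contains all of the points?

74

The required radius is the distance from (0, -1) to the farthest point.
Squared distances: 74, 37, 17, 49, 10, 32.
Maximum is 74, attained at A_1.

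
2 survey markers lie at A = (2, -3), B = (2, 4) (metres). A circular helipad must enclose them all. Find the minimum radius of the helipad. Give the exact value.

The smallest circle enclosing two points has them as diameter endpoints.
Centre = midpoint = (2, 0.5); r² = |AB|²/4 = 49/4 = 12.25.
r = √(12.25) = 3.5.

3.5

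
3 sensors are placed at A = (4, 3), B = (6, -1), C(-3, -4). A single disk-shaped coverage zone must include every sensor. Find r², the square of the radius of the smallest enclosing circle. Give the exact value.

25

Side lengths²: AB² = 20, AC² = 98, BC² = 90.
Since AC² = 98 < 90 + 20 = 110, the triangle is acute, so the smallest enclosing circle is the circumcircle.
Circumcentre = (1, -1), r² = 25.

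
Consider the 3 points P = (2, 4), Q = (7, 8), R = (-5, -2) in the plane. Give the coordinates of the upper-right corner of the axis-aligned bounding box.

(7, 8)

x-range [-5, 7], y-range [-2, 8].
The upper-right corner is (7, 8).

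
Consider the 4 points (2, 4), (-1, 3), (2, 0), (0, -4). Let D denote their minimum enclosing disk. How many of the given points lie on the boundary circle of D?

2

The minimum enclosing circle of a finite set is fixed by two of the points (as a diameter) or three (as a circumcircle).
The farthest pair is (2, 4)–(0, -4) with squared distance 68. The circle on this segment as diameter has centre (1, 0) and r² = 68/4 = 17.
Check (-1, 3): distance² to centre = 13 ≤ 17, so it lies inside.
All remaining points lie in this disk, and no smaller disk contains both endpoints, so this is the minimum enclosing circle.
The points at distance exactly r from the centre are (2, 4), (0, -4) — 2 points.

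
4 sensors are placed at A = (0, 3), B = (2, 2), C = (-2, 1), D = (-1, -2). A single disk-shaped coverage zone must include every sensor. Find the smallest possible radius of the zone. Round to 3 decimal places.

The minimum enclosing circle of a finite set is fixed by two of the points (as a diameter) or three (as a circumcircle).
The minimum enclosing circle is determined by three boundary points: A, B, D.
Their circumcentre is (-1/22, 9/22) with r² = 1625/242.
The farthest remaining point C is at distance² 1009/242 ≤ 1625/242.
r = √(1625/242) ≈ 2.591.

2.591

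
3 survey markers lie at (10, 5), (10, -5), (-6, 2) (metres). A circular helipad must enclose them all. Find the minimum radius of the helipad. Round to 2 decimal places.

8.88

Call the three points A, B, C in the order given.
Side lengths²: AB² = 100, AC² = 265, BC² = 305.
Since BC² = 305 < 265 + 100 = 365, the triangle is acute, so the smallest enclosing circle is the circumcircle.
Circumcentre = (2.65625, 0), r² = 78.9306640625.
r = √(78.9306640625) ≈ 8.88.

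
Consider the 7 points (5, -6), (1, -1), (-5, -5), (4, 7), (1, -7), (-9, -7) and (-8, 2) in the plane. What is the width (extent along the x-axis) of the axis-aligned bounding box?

max x = 5, min x = -9, so width = 14.

14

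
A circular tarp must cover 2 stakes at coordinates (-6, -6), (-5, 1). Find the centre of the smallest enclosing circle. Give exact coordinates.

The smallest circle enclosing two points has them as diameter endpoints.
Centre = midpoint = (-5.5, -2.5); r² = |(-6, -6)−(-5, 1)|²/4 = 50/4 = 12.5.
Centre = (-5.5, -2.5).

(-5.5, -2.5)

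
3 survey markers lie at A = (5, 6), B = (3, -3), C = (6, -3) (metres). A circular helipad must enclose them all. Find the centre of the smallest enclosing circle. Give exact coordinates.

Side lengths²: AB² = 85, AC² = 82, BC² = 9.
Since AB² = 85 < 82 + 9 = 91, the triangle is acute, so the smallest enclosing circle is the circumcircle.
Circumcentre = (4.5, 25/18), r² = 3485/162.
Centre = (4.5, 25/18).

(4.5, 25/18)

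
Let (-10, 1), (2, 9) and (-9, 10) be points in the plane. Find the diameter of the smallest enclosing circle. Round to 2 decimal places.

Call the three points A, B, C in the order given.
Side lengths²: AB² = 208, AC² = 82, BC² = 122.
Since AB² = 208 ≥ 122 + 82 = 204, the angle opposite AB is not acute, so the smallest enclosing circle has AB as diameter.
Centre = midpoint of AB = (-4, 5), r² = 208/4 = 52.
Diameter = 2r = 2√52 ≈ 14.42.

14.42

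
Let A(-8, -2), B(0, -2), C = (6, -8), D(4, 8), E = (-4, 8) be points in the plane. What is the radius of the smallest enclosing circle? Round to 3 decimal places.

A smallest enclosing disk is always determined by at most three of the input points on its boundary.
The farthest pair is C–E with squared distance 356. The circle on this segment as diameter has centre (1, 0) and r² = 356/4 = 89.
Check A: distance² to centre = 85 ≤ 89, so it lies inside.
All remaining points lie in this disk, and no smaller disk contains both endpoints, so this is the minimum enclosing circle.
r = √89 ≈ 9.434.

9.434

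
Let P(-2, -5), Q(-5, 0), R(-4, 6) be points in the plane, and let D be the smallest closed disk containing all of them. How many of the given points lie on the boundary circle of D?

2

Side lengths²: PQ² = 34, PR² = 125, QR² = 37.
Since PR² = 125 ≥ 37 + 34 = 71, the angle opposite PR is not acute, so the smallest enclosing circle has PR as diameter.
Centre = midpoint of PR = (-3, 0.5), r² = 125/4 = 31.25.
The points at distance exactly r from the centre are P, R — 2 points.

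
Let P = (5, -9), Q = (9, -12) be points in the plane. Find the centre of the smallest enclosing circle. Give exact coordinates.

(7, -10.5)

The smallest circle enclosing two points has them as diameter endpoints.
Centre = midpoint = (7, -10.5); r² = |PQ|²/4 = 25/4 = 6.25.
Centre = (7, -10.5).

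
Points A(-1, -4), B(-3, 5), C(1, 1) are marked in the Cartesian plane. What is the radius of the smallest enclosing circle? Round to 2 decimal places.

Side lengths²: AB² = 85, AC² = 29, BC² = 32.
Since AB² = 85 ≥ 32 + 29 = 61, the angle opposite AB is not acute, so the smallest enclosing circle has AB as diameter.
Centre = midpoint of AB = (-2, 0.5), r² = 85/4 = 21.25.
r = √(21.25) ≈ 4.61.

4.61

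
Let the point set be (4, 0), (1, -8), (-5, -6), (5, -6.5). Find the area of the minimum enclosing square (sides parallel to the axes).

100

The bounding box has width 10 and height 8.
An axis-aligned square enclosing the set must have side ≥ max(width, height).
So the minimum side is max(10, 8) = 10.
Area = 10² = 100.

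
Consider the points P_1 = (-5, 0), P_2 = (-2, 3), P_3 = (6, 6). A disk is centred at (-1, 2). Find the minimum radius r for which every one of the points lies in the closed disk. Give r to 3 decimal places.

The required radius is the distance from (-1, 2) to the farthest point.
Squared distances: 20, 2, 65.
Maximum is 65, attained at P_3.
r = √65 ≈ 8.062.

8.062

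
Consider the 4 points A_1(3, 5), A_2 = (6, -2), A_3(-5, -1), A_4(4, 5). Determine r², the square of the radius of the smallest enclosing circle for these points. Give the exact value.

By Welzl's lemma the MEC is supported by two points (diametrically opposite) or three points (on a circumcircle).
The minimum enclosing circle is determined by three boundary points: A_2, A_3, A_4.
Their circumcentre is (0.66, 0.26) with r² = 33.6232.
The farthest remaining point A_1 is at distance² 27.9432 ≤ 33.6232.

33.6232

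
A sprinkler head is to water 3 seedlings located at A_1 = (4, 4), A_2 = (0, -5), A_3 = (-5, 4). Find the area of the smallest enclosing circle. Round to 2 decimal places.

99.70

Side lengths²: A_1A_2² = 97, A_1A_3² = 81, A_2A_3² = 106.
Since A_2A_3² = 106 < 97 + 81 = 178, the triangle is acute, so the smallest enclosing circle is the circumcircle.
Circumcentre = (-0.5, 11/18), r² = 5141/162.
Area = π·r² = π·5141/162 ≈ 99.70.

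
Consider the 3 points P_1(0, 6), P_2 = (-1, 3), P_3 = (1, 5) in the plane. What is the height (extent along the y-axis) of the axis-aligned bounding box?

max y = 6, min y = 3, so height = 3.

3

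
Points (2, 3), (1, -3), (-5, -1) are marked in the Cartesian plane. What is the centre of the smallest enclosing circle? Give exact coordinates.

(-45/38, 17/38)

Call the three points A, B, C in the order given.
Side lengths²: AB² = 37, AC² = 65, BC² = 40.
Since AC² = 65 < 40 + 37 = 77, the triangle is acute, so the smallest enclosing circle is the circumcircle.
Circumcentre = (-45/38, 17/38), r² = 12025/722.
Centre = (-45/38, 17/38).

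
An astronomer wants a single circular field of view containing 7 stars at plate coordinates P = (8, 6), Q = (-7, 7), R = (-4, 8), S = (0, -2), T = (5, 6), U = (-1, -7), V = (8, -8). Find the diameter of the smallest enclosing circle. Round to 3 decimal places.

The farthest pair is Q–V with squared distance 450. The circle on this segment as diameter has centre (0.5, -0.5) and r² = 450/4 = 112.5.
Check P: distance² to centre = 98.5 ≤ 112.5, so it lies inside.
All remaining points lie in this disk, and no smaller disk contains both endpoints, so this is the minimum enclosing circle.
Diameter = 2r = 2√(112.5) ≈ 21.213.

21.213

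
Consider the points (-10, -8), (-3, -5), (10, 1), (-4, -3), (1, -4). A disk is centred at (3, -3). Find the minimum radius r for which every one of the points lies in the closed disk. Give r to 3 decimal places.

13.928

The required radius is the distance from (3, -3) to the farthest point.
Squared distances: 194, 40, 65, 49, 5.
Maximum is 194, attained at (-10, -8).
r = √194 ≈ 13.928.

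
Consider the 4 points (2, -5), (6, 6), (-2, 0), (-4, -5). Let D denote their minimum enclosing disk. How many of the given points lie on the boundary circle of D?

2

A smallest enclosing disk is always determined by at most three of the input points on its boundary.
The farthest pair is (6, 6)–(-4, -5) with squared distance 221. The circle on this segment as diameter has centre (1, 0.5) and r² = 221/4 = 55.25.
Check (2, -5): distance² to centre = 31.25 ≤ 55.25, so it lies inside.
All remaining points lie in this disk, and no smaller disk contains both endpoints, so this is the minimum enclosing circle.
The points at distance exactly r from the centre are (6, 6), (-4, -5) — 2 points.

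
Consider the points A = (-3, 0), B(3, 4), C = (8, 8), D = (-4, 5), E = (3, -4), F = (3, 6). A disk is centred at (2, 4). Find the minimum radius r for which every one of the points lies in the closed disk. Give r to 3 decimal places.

8.062

The required radius is the distance from (2, 4) to the farthest point.
Squared distances: 41, 1, 52, 37, 65, 5.
Maximum is 65, attained at E.
r = √65 ≈ 8.062.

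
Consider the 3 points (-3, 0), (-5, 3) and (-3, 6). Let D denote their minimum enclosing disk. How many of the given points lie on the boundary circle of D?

Call the three points A, B, C in the order given.
Side lengths²: AB² = 13, AC² = 36, BC² = 13.
Since AC² = 36 ≥ 13 + 13 = 26, the angle opposite AC is not acute, so the smallest enclosing circle has AC as diameter.
Centre = midpoint of AC = (-3, 3), r² = 36/4 = 9.
The points at distance exactly r from the centre are (-3, 0), (-3, 6) — 2 points.

2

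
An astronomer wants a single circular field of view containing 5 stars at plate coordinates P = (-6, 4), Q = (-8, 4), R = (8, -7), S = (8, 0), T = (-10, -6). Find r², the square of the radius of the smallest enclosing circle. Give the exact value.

A smallest enclosing disk is always determined by at most three of the input points on its boundary.
The minimum enclosing circle is determined by three boundary points: Q, R, T.
Their circumcentre is (-11/14, -37/14) with r² = 9425/98.
The farthest remaining point S is at distance² 8249/98 ≤ 9425/98.

9425/98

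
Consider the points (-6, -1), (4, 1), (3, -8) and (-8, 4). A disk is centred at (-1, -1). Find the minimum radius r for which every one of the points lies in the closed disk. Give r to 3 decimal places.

8.602

The required radius is the distance from (-1, -1) to the farthest point.
Squared distances: 25, 29, 65, 74.
Maximum is 74, attained at (-8, 4).
r = √74 ≈ 8.602.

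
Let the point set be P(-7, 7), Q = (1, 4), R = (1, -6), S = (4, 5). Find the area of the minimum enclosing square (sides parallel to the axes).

169

The bounding box has width 11 and height 13.
An axis-aligned square enclosing the set must have side ≥ max(width, height).
So the minimum side is max(11, 13) = 13.
Area = 13² = 169.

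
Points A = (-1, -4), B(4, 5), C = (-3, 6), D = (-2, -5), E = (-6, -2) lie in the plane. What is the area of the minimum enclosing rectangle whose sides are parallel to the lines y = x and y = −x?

102

In coordinates u = x + y, v = x − y the rectangle is axis-aligned; the map (x,y)→(u,v) scales areas by 2.
u-values: -5, 9, 3, -7, -8; range = 9 − (-8) = 17.
v-values: 3, -1, -9, 3, -4; range = 3 − (-9) = 12.
Area = (17 × 12) / 2 = 102.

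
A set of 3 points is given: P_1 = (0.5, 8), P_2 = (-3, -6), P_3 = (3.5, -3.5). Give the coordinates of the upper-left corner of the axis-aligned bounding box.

(-3, 8)

x-range [-3, 3.5], y-range [-6, 8].
The upper-left corner is (-3, 8).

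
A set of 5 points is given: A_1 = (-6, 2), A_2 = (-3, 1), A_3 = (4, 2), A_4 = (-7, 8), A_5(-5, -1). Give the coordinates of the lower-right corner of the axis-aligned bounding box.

x-range [-7, 4], y-range [-1, 8].
The lower-right corner is (4, -1).

(4, -1)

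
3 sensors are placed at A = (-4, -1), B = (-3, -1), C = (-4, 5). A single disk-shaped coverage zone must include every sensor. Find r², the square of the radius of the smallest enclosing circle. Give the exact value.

Side lengths²: AB² = 1, AC² = 36, BC² = 37.
Since BC² = 37 ≥ 36 + 1 = 37, the angle opposite BC is not acute, so the smallest enclosing circle has BC as diameter.
Centre = midpoint of BC = (-3.5, 2), r² = 37/4 = 9.25.

9.25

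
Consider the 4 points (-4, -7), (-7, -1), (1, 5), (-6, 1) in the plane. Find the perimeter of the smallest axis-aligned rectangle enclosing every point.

Width = max x − min x = 1 − (-7) = 8.
Height = max y − min y = 5 − (-7) = 12.
Perimeter = 2(8 + 12) = 40.

40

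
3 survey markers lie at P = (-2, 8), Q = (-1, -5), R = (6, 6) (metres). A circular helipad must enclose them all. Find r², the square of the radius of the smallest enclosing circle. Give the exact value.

425/9

Side lengths²: PQ² = 170, PR² = 68, QR² = 170.
Since QR² = 170 < 170 + 68 = 238, the triangle is acute, so the smallest enclosing circle is the circumcircle.
Circumcentre = (2/3, 5/3), r² = 425/9.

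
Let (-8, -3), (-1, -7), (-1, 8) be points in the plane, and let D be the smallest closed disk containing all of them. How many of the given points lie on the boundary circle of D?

3

Call the three points A, B, C in the order given.
Side lengths²: AB² = 65, AC² = 170, BC² = 225.
Since BC² = 225 < 170 + 65 = 235, the triangle is acute, so the smallest enclosing circle is the circumcircle.
Circumcentre = (-19/14, 0.5), r² = 5525/98.
The points at distance exactly r from the centre are (-8, -3), (-1, -7), (-1, 8) — 3 points.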